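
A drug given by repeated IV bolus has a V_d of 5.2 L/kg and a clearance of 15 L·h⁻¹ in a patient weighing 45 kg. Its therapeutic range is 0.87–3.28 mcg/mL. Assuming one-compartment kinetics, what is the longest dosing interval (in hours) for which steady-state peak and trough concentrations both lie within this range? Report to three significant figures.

Vd = 5.2 L/kg × 45 kg = 234.0 L
k = CL / Vd = 15.00 / 234.0 = 0.06410 h⁻¹
Between IV bolus doses, concentration decays as C = C₀·e^(−kτ), so C_peak/C_trough = e^(kτ).
τ_max = ln(C_peak/C_trough) / k = ln(3.28/0.87) / 0.06410 = 1.327 / 0.06410 = 20.70 h

20.7 h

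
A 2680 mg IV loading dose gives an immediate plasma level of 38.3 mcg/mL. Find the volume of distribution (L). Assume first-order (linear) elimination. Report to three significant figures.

70.0 L

Immediately after an IV bolus, C₀ = Dose / Vd, so Vd = Dose / C₀.
Vd = 2680 / 38.3 = 69.97 L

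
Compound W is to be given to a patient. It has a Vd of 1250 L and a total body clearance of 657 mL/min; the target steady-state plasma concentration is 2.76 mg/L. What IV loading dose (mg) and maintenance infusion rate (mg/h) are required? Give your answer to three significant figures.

Loading: fill Vd to C_target → 1250 L × 2.76 mg/L = 3450 mg
CL = 657 mL/min × 60/1000 = 39.42 L/h
Maintenance infusion rate = CL × Css = 39.42 × 2.76 = 108.8 mg/h

(a) 3450 mg; (b) 109 mg/h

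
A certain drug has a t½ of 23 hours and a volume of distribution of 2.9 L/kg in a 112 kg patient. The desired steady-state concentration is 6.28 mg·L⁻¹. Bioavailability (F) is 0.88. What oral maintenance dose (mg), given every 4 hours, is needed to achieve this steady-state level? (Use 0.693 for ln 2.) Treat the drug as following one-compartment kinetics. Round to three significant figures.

279 mg

Vd = 2.9 L/kg × 112 kg = 324.8 L
CL = ln 2 · Vd / t½ = 0.693 × 324.8 / 23 = 9.786 L/h
D = CL × Css × τ / F = 9.786 × 6.28 × 4 / 0.88 = 279.3 mg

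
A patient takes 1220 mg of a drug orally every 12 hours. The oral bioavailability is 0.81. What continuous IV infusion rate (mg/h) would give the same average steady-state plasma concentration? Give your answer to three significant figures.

Equivalent systemic input: infusion rate = F·D/τ.
Rate = 0.81 × 1220 / 12 = 82.35 mg/h

82.4 mg/h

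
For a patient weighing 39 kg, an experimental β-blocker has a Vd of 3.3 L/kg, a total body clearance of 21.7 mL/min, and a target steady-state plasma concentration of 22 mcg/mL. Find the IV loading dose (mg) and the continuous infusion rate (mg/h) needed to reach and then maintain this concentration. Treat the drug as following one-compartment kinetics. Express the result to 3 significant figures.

(a) 2830 mg; (b) 28.6 mg/h

Vd = 3.3 L/kg × 39 kg = 128.7 L
LD = Vd · C_target = 128.7 × 22 = 2831 mg
CL = 21.7 mL/min = 21.7 × 0.06 = 1.302 L/h
Maintenance infusion rate = CL × Css = 1.302 × 22 = 28.64 mg/h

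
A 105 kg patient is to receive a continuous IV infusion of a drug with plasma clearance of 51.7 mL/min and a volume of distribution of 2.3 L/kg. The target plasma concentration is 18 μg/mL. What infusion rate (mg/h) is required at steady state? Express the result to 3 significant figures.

55.8 mg/h

Convert clearance: 51.7 mL/min × 60 min/h ÷ 1000 mL/L = 3.102 L/h
At steady state, infusion rate equals elimination rate: rate in = CL × Css.
Rate = CL × Css = 3.102 × 18 = 55.84 mg/h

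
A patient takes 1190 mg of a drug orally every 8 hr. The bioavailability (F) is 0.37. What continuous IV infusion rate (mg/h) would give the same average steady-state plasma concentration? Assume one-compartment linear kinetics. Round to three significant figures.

55.0 mg/h

Equivalent systemic input: infusion rate = F·D/τ.
Rate = 0.37 × 1190 / 8 = 55.04 mg/h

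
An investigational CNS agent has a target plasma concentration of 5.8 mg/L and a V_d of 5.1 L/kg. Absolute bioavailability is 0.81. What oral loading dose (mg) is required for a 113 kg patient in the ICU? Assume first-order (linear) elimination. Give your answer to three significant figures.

4130 mg

Vd = 5.1 L/kg × 113 kg = 576.3 L
The loading dose fills Vd to the target concentration.
LD = Vd × C / F = 576.3 × 5.800 / 0.81 = 4127 mg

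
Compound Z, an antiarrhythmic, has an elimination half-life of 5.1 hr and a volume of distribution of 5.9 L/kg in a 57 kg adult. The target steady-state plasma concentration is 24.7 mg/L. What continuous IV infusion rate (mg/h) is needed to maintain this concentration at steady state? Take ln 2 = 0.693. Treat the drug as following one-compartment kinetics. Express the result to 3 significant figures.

1130 mg/h

Vd = 5.9 L/kg × 57 kg = 336.3 L
k = 0.693/5.1 = 0.1359 h⁻¹, so CL = k·Vd = 0.1359 × 336.3 = 45.70 L/h
Infusion rate = CL × Css = 45.70 × 24.7 = 1129 mg/h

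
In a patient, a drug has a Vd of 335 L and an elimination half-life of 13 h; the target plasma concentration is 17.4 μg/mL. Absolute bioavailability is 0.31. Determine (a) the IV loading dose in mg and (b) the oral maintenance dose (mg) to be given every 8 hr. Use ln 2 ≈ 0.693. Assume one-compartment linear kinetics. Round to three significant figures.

(a) 5830 mg; (b) 8020 mg

LD = Vd × C = 335.0 × 17.4 = 5829 mg
CL = 0.693 × Vd / t½ = 0.693 × 335.0 / 13 = 17.86 L/h
D = CL × Css × τ / F = 17.86 × 17.4 × 8 / 0.31 = 8020 mg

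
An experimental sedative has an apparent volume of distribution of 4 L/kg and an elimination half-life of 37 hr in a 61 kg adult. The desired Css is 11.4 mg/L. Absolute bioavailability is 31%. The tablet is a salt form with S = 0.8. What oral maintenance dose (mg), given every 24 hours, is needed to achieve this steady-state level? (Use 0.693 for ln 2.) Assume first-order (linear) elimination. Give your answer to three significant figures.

Vd(total) = 61 kg × 4 L/kg = 244.0 L
CL = ln 2 · Vd / t½ = 0.693 × 244.0 / 37 = 4.570 L/h
D = CL × Css × τ / F / S = 4.570 × 11.4 × 24 / 0.31 / 0.8 = 5042 mg

5040 mg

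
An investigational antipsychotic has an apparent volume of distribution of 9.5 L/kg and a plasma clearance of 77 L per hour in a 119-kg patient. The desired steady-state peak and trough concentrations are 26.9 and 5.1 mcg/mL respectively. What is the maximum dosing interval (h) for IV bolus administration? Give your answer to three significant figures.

24.4 h

Vd(total) = 119 kg × 9.5 L/kg = 1131 L
k = CL / Vd = 77.00 / 1131 = 0.06808 h⁻¹
Between IV bolus doses, concentration decays as C = C₀·e^(−kτ), so C_peak/C_trough = e^(kτ).
τ_max = ln(C_peak/C_trough) / k = ln(26.9/5.1) / 0.06808 = 1.663 / 0.06808 = 24.43 h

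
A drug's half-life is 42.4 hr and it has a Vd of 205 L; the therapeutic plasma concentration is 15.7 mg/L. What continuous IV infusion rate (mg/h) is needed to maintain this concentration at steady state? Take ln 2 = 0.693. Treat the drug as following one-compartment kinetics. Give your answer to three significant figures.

k = 0.693/42.4 = 0.01634 h⁻¹, so CL = k·Vd = 0.01634 × 205.0 = 3.350 L/h
Infusion rate = CL × Css = 3.350 × 15.7 = 52.60 mg/h

52.6 mg/h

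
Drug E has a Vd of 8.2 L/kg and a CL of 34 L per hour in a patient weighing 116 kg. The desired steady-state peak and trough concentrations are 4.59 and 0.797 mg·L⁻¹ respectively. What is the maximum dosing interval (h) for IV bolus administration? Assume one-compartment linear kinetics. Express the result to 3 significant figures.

Vd(total) = 116 kg × 8.2 L/kg = 951.2 L
k = CL / Vd = 34.00 / 951.2 = 0.03574 h⁻¹
Between IV bolus doses, concentration decays as C = C₀·e^(−kτ), so C_peak/C_trough = e^(kτ).
τ_max = ln(C_peak/C_trough) / k = ln(4.59/0.797) / 0.03574 = 1.751 / 0.03574 = 48.99 h

49.0 h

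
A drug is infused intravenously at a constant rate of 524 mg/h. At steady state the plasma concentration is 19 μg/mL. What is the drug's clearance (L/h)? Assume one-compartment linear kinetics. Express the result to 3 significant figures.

At steady state, infusion rate = CL × Css, so CL = rate / Css.
CL = 524 / 19 = 27.58 L/h

27.6 L/h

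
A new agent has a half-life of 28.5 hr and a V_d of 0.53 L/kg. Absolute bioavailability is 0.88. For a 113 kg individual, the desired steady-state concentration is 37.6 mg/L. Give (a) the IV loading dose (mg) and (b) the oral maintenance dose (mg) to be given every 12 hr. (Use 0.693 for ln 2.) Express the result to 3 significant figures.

(a) 2250 mg; (b) 747 mg

Vd = 0.53 L/kg × 113 kg = 59.89 L
LD = Vd × C = 59.89 × 37.6 = 2252 mg
CL = 0.693 × Vd / t½ = 0.693 × 59.89 / 28.5 = 1.456 L/h
D = CL × Css × τ / F = 1.456 × 37.6 × 12 / 0.88 = 746.5 mg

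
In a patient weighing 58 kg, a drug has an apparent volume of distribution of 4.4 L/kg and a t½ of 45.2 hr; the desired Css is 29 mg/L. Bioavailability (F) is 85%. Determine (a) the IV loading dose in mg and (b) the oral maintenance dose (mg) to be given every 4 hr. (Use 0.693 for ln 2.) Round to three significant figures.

Total Vd = 4.4 × 58 = 255.2 L
LD = Vd × C = 255.2 × 29 = 7401 mg
CL = 0.693 × Vd / t½ = 0.693 × 255.2 / 45.2 = 3.913 L/h
D = CL × Css × τ / F = 3.913 × 29 × 4 / 0.85 = 534.0 mg

(a) 7400 mg; (b) 534 mg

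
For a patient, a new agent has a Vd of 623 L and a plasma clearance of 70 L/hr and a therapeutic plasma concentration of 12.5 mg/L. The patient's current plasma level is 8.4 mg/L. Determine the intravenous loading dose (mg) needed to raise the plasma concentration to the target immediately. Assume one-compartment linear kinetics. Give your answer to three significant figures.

2550 mg

The loading dose fills Vd to the target concentration.
Concentration deficit ΔC = 12.5 − 8.4 = 4.100 mg/L
LD = Vd × ΔC = 623.0 × 4.100 = 2554 mg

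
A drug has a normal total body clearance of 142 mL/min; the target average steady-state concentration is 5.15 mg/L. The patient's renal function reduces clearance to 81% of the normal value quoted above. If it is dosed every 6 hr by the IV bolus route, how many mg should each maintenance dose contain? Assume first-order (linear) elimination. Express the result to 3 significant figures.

213 mg

CL = 142 mL/min = 142 × 0.06 = 8.520 L/h
Patient clearance = 0.81 × 8.520 = 6.901 L/h
D = CL × Css × τ = 6.901 × 5.15 × 6 = 213.2 mg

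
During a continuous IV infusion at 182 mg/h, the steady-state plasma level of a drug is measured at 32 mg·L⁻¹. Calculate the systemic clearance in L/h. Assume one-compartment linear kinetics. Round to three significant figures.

At steady state, infusion rate = CL × Css, so CL = rate / Css.
CL = 182 / 32 = 5.688 L/h

5.69 L/h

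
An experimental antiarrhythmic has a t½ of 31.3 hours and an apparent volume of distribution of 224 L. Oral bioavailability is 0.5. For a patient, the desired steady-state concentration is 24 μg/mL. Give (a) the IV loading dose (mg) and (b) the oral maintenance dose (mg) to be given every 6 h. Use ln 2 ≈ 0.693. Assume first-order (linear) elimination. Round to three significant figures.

LD = Vd × C = 224.0 × 24 = 5376 mg
CL = 0.693 × Vd / t½ = 0.693 × 224.0 / 31.3 = 4.959 L/h
D = CL × Css × τ / F = 4.959 × 24 × 6 / 0.5 = 1428 mg

(a) 5380 mg; (b) 1430 mg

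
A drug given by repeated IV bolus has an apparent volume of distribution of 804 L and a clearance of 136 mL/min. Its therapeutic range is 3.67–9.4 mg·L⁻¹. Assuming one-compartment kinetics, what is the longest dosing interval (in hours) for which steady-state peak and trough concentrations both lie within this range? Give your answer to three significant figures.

CL = 136 mL/min = 136 × 0.06 = 8.160 L/h
k = CL / Vd = 8.160 / 804.0 = 0.01015 h⁻¹
Between IV bolus doses, concentration decays as C = C₀·e^(−kτ), so C_peak/C_trough = e^(kτ).
τ_max = ln(C_peak/C_trough) / k = ln(9.4/3.67) / 0.01015 = 0.9405 / 0.01015 = 92.66 h

92.7 h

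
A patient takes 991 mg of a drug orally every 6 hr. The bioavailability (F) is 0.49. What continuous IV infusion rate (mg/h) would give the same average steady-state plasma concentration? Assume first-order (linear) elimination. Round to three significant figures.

80.9 mg/h

Equivalent systemic input: infusion rate = F·D/τ.
Rate = 0.49 × 991 / 6 = 80.93 mg/h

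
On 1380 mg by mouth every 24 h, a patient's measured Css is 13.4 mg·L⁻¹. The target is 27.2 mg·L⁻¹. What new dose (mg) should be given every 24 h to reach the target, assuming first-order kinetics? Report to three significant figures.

For first-order elimination, Css ∝ F·D/(CL·τ); F and CL are unchanged, so Css ∝ D/τ.
D₂ = D₁ × (Css,target / Css,current) = 1380 × 27.2/13.4 = 2801 mg

2800 mg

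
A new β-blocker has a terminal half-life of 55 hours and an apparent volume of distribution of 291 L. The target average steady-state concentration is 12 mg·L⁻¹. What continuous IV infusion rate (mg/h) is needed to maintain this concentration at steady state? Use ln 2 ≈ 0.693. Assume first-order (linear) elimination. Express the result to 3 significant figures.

44.0 mg/h

k = 0.693/55 = 0.01260 h⁻¹, so CL = k·Vd = 0.01260 × 291.0 = 3.667 L/h
Infusion rate = CL × Css = 3.667 × 12 = 44.00 mg/h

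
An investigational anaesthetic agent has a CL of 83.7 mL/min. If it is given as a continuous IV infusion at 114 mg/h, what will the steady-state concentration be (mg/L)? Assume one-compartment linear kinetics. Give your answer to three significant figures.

22.7 mg/L

Convert clearance: 83.7 mL/min × 60 min/h ÷ 1000 mL/L = 5.022 L/h
Css = rate / CL = 114 / 5.022 = 22.70 mg/L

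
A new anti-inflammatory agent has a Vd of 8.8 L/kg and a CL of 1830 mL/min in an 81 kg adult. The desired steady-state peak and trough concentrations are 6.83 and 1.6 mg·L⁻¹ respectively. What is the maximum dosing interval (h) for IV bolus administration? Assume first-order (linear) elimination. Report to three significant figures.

9.42 h

Vd = 8.8 L/kg × 81 kg = 712.8 L
CL = 1830 mL/min × 60/1000 = 109.8 L/h
k = CL / Vd = 109.8 / 712.8 = 0.1540 h⁻¹
Between IV bolus doses, concentration decays as C = C₀·e^(−kτ), so C_peak/C_trough = e^(kτ).
τ_max = ln(C_peak/C_trough) / k = ln(6.83/1.6) / 0.1540 = 1.451 / 0.1540 = 9.422 h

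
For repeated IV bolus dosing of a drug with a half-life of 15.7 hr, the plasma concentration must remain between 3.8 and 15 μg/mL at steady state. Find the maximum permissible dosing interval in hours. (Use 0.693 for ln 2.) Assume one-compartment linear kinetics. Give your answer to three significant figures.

k = 0.693 / t½ = 0.693 / 15.7 = 0.04414 h⁻¹
Between IV bolus doses, concentration decays as C = C₀·e^(−kτ), so C_peak/C_trough = e^(kτ).
τ_max = ln(C_peak/C_trough) / k = ln(15/3.8) / 0.04414 = 1.373 / 0.04414 = 31.11 h

31.1 h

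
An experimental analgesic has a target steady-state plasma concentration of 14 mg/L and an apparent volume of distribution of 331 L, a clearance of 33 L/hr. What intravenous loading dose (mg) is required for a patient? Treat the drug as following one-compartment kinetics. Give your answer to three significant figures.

The loading dose fills Vd to the target concentration.
LD = Vd × C = 331.0 × 14.00 = 4634 mg

4630 mg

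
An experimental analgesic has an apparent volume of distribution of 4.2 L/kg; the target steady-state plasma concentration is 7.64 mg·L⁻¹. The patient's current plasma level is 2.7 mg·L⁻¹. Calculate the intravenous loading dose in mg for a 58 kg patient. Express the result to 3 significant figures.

Total Vd = 4.2 × 58 = 243.6 L
The loading dose fills Vd to the target concentration.
Concentration deficit ΔC = 7.64 − 2.7 = 4.940 mg/L
LD = Vd × ΔC = 243.6 × 4.940 = 1203 mg

1200 mg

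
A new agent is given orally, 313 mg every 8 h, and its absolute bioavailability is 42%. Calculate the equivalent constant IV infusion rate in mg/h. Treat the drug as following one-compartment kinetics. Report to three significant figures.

16.4 mg/h

Equivalent systemic input: infusion rate = F·D/τ.
Rate = 0.42 × 313 / 8 = 16.43 mg/h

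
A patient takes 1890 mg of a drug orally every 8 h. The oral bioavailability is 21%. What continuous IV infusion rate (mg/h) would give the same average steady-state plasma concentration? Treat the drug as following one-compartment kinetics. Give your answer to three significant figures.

Equivalent systemic input: infusion rate = F·D/τ.
Rate = 0.21 × 1890 / 8 = 49.61 mg/h

49.6 mg/h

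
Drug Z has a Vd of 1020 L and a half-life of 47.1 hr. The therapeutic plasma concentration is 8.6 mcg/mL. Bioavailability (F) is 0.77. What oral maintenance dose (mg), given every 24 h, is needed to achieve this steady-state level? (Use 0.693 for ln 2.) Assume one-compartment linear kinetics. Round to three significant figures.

4020 mg

CL = 0.693 × Vd / t½ = 0.693 × 1020 / 47.1 = 15.01 L/h
D = CL × Css × τ / F = 15.01 × 8.6 × 24 / 0.77 = 4023 mg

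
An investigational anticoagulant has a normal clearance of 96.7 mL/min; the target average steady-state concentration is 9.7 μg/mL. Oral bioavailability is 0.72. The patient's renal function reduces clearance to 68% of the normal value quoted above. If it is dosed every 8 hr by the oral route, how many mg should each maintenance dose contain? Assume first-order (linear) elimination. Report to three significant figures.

425 mg

Convert clearance: 96.7 mL/min × 60 min/h ÷ 1000 mL/L = 5.802 L/h
Patient clearance = 0.68 × 5.802 = 3.945 L/h
D = CL × Css × τ / F = 3.945 × 9.7 × 8 / 0.72 = 425.2 mg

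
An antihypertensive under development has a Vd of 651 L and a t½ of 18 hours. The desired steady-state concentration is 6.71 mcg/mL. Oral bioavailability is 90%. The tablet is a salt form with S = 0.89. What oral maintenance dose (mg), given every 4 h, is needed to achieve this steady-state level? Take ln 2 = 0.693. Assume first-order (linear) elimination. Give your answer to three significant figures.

840 mg

CL = ln 2 · Vd / t½ = 0.693 × 651.0 / 18 = 25.06 L/h
D = CL × Css × τ / F / S = 25.06 × 6.71 × 4 / 0.9 / 0.89 = 839.7 mg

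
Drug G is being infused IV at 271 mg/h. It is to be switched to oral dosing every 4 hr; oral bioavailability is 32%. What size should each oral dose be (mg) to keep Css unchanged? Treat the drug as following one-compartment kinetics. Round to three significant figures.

3390 mg

To maintain the same Css, the systemic dosing rate must be unchanged: F·D/τ = infusion rate.
D = rate × τ / F = 271 × 4 / 0.32 = 3388 mg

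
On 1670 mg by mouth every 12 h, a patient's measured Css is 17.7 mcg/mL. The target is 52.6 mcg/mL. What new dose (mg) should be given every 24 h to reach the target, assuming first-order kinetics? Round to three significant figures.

9930 mg

For first-order elimination, Css ∝ F·D/(CL·τ); F and CL are unchanged, so Css ∝ D/τ.
D₂ = D₁ × (Css,target / Css,current) × (τ₂/τ₁) = 1670 × (52.6/17.7) × (24/12) = 9926 mg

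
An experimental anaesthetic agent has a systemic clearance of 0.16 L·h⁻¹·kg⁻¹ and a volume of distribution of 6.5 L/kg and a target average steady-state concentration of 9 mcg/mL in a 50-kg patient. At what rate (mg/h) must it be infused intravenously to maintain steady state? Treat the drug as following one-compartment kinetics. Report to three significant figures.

72.0 mg/h

CL = 0.16 L·h⁻¹·kg⁻¹ × 50 kg = 8.000 L/h
At steady state, infusion rate equals elimination rate: rate in = CL × Css.
R₀ = 8.000 × 9 = 72.00 mg/h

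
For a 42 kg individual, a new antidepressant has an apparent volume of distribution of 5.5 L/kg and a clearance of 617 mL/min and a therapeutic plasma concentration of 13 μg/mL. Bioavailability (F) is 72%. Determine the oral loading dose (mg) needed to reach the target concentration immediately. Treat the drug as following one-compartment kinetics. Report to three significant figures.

Vd(total) = 42 kg × 5.5 L/kg = 231.0 L
LD = Vd × C / F = 231.0 × 13.00 / 0.72 = 4171 mg

4170 mg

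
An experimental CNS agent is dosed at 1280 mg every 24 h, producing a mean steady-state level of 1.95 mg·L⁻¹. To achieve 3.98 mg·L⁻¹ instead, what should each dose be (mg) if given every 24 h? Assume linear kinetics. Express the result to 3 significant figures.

2610 mg

With linear kinetics, Css is proportional to dose rate (D/τ) at fixed clearance.
D₂ = D₁ × (Css,target / Css,current) = 1280 × 3.98/1.95 = 2613 mg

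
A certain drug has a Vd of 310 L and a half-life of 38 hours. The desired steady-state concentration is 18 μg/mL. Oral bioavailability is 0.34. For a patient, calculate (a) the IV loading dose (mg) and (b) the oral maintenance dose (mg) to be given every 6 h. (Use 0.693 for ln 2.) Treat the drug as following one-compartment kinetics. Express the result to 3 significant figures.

LD = Vd × C = 310.0 × 18 = 5580 mg
CL = 0.693 × Vd / t½ = 0.693 × 310.0 / 38 = 5.653 L/h
D = CL × Css × τ / F = 5.653 × 18 × 6 / 0.34 = 1796 mg

(a) 5580 mg; (b) 1800 mg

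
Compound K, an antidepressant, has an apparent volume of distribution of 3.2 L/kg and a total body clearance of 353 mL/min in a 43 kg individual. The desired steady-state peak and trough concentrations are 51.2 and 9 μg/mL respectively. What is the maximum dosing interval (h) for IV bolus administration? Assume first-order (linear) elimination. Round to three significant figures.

Total Vd = 3.2 × 43 = 137.6 L
Convert clearance: 353 mL/min × 60 min/h ÷ 1000 mL/L = 21.18 L/h
k = CL / Vd = 21.18 / 137.6 = 0.1539 h⁻¹
Between IV bolus doses, concentration decays as C = C₀·e^(−kτ), so C_peak/C_trough = e^(kτ).
τ_max = ln(C_peak/C_trough) / k = ln(51.2/9) / 0.1539 = 1.739 / 0.1539 = 11.30 h

11.3 h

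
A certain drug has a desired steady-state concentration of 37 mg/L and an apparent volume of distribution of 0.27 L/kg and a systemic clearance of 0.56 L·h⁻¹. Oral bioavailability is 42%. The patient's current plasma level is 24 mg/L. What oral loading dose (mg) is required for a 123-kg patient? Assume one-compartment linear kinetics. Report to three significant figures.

1030 mg

Total Vd = 0.27 × 123 = 33.21 L
Concentration deficit ΔC = 37 − 24 = 13.00 mg/L
LD = Vd × ΔC / F = 33.21 × 13.00 / 0.42 = 1028 mg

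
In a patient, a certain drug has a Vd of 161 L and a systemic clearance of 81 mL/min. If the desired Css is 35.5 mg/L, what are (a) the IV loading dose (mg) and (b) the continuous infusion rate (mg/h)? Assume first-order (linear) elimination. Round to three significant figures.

(a) 5720 mg; (b) 173 mg/h

Loading: fill Vd to C_target → 161.0 L × 35.5 mg/L = 5716 mg
CL = 81 mL/min = 81 × 0.06 = 4.860 L/h
Infusion rate = 4.860 L/h × 35.5 mg/L = 172.5 mg/h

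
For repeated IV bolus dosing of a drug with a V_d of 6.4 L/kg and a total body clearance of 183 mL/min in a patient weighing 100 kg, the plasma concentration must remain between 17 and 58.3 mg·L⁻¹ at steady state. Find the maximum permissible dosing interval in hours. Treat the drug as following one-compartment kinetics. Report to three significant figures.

Vd = 6.4 L/kg × 100 kg = 640.0 L
CL = 183 mL/min × 60/1000 = 10.98 L/h
k = CL / Vd = 10.98 / 640.0 = 0.01716 h⁻¹
Between IV bolus doses, concentration decays as C = C₀·e^(−kτ), so C_peak/C_trough = e^(kτ).
τ_max = ln(C_peak/C_trough) / k = ln(58.3/17) / 0.01716 = 1.232 / 0.01716 = 71.79 h

71.8 h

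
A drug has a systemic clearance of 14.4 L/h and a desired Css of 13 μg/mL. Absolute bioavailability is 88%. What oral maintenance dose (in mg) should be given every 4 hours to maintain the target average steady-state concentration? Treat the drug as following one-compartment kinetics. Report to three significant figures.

851 mg

At steady state, dose per interval replaces the amount cleared in that interval: F·D/τ = CL·Css.
D = CL × Css × τ / F = 14.40 × 13 × 4 / 0.88 = 850.9 mg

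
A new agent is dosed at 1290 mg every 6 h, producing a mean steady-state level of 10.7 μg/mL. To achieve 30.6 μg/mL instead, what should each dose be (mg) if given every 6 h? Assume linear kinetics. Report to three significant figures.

With linear kinetics, Css is proportional to dose rate (D/τ) at fixed clearance.
D₂ = D₁ × (Css,target / Css,current) = 1290 × 30.6/10.7 = 3689 mg

3690 mg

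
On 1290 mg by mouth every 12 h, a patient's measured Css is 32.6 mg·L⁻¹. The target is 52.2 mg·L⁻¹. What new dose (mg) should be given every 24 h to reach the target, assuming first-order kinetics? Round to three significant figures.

With linear kinetics, Css is proportional to dose rate (D/τ) at fixed clearance.
D₂ = D₁ × (Css,target / Css,current) × (τ₂/τ₁) = 1290 × (52.2/32.6) × (24/12) = 4131 mg

4130 mg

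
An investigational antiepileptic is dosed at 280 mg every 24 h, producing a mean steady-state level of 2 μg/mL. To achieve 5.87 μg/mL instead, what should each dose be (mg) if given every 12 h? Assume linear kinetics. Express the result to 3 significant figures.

411 mg

With linear kinetics, Css is proportional to dose rate (D/τ) at fixed clearance.
D₂ = D₁ × (Css,target / Css,current) × (τ₂/τ₁) = 280 × (5.87/2) × (12/24) = 410.9 mg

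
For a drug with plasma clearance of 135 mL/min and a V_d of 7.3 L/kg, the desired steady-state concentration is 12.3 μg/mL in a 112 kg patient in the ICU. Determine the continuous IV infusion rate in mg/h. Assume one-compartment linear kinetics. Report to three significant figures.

Convert clearance: 135 mL/min × 60 min/h ÷ 1000 mL/L = 8.100 L/h
R₀ = 8.100 × 12.3 = 99.63 mg/h

99.6 mg/h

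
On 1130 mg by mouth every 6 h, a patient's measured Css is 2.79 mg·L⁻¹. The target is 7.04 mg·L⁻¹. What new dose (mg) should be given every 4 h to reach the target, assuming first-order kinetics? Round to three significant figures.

For first-order elimination, Css ∝ F·D/(CL·τ); F and CL are unchanged, so Css ∝ D/τ.
D₂ = D₁ × (Css,target / Css,current) × (τ₂/τ₁) = 1130 × (7.04/2.79) × (4/6) = 1901 mg

1900 mg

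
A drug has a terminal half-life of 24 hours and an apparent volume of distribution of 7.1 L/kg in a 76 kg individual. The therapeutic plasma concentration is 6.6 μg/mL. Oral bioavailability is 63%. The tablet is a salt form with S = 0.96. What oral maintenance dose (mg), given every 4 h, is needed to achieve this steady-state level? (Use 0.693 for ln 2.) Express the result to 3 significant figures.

680 mg

Vd(total) = 76 kg × 7.1 L/kg = 539.6 L
CL = 0.693 × Vd / t½ = 0.693 × 539.6 / 24 = 15.58 L/h
D = CL × Css × τ / F / S = 15.58 × 6.6 × 4 / 0.63 / 0.96 = 680.1 mg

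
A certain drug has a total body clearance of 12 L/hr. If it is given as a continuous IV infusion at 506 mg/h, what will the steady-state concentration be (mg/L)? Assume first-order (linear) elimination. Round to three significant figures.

42.2 mg/L

Css = rate / CL = 506 / 12.00 = 42.17 mg/L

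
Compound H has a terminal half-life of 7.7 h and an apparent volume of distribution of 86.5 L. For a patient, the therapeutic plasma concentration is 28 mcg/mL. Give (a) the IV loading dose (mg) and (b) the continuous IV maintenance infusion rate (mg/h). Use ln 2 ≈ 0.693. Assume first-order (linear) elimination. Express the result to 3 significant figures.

LD = Vd × C = 86.50 × 28 = 2422 mg
CL = 0.693 × Vd / t½ = 0.693 × 86.50 / 7.7 = 7.785 L/h
Infusion rate = CL × Css = 7.785 × 28 = 218.0 mg/h

(a) 2420 mg; (b) 218 mg/h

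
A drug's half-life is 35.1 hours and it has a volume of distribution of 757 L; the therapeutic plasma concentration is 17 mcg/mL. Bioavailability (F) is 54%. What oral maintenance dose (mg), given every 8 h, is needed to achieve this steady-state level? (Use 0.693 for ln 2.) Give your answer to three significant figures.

3760 mg

k = 0.693/35.1 = 0.01974 h⁻¹, so CL = k·Vd = 0.01974 × 757.0 = 14.94 L/h
D = CL × Css × τ / F = 14.94 × 17 × 8 / 0.54 = 3763 mg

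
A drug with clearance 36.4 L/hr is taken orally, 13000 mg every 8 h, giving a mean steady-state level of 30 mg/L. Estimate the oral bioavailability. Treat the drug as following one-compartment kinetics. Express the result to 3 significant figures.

0.672

F·D/τ = CL·Css at steady state → F = CL·Css·τ / D.
F = 36.4 × 30 × 8 / 13000 = 0.672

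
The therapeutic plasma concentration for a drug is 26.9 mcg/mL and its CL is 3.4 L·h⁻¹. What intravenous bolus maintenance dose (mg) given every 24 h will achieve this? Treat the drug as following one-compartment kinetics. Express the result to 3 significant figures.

2200 mg

D = CL × Css × τ = 3.400 × 26.9 × 24 = 2195 mg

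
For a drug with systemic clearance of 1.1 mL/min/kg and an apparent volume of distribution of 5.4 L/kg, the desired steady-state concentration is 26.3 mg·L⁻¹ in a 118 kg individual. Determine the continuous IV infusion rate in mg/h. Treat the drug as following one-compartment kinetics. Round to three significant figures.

205 mg/h

CL = 1.1 mL/min/kg × 118 kg = 129.8 mL/min = 129.8 × 60/1000 = 7.788 L/h
Vd does not affect the maintenance rate; only clearance governs steady-state input.
Infusion rate = CL · Css = 7.788 L/h × 26.3 mg/L = 204.8 mg/h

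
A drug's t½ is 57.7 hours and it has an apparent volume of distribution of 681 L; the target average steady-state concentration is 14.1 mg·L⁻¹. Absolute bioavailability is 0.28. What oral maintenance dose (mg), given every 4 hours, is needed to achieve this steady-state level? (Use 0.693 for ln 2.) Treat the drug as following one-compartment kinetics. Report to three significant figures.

1650 mg

CL = ln 2 · Vd / t½ = 0.693 × 681.0 / 57.7 = 8.179 L/h
D = CL × Css × τ / F = 8.179 × 14.1 × 4 / 0.28 = 1647 mg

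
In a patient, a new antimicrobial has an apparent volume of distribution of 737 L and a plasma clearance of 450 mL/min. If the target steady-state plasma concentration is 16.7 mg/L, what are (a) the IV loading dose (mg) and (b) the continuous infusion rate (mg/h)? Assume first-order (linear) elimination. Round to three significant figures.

(a) 12300 mg; (b) 451 mg/h

Loading dose = Vd × C = 737.0 × 16.7 = 12310 mg
CL = 450 mL/min × 60/1000 = 27.00 L/h
Maintenance infusion rate = CL × Css = 27.00 × 16.7 = 450.9 mg/h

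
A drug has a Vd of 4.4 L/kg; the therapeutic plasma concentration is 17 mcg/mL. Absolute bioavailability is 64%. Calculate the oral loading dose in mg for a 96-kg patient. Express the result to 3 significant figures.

Total Vd = 4.4 × 96 = 422.4 L
LD = Vd × C / F = 422.4 × 17.00 / 0.64 = 11220 mg

11200 mg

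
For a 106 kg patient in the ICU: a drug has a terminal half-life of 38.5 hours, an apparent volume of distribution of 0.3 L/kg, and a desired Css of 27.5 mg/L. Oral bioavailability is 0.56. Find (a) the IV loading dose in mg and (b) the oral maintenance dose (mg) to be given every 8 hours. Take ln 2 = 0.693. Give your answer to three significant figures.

Total Vd = 0.3 × 106 = 31.80 L
LD = Vd × C = 31.80 × 27.5 = 874.5 mg
CL = 0.693 × Vd / t½ = 0.693 × 31.80 / 38.5 = 0.5724 L/h
D = CL × Css × τ / F = 0.5724 × 27.5 × 8 / 0.56 = 224.9 mg

(a) 875 mg; (b) 225 mg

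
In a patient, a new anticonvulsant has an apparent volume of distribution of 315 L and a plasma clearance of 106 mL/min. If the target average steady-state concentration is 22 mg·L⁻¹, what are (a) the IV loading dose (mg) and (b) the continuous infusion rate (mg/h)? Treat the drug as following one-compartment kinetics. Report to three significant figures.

Loading: fill Vd to C_target → 315.0 L × 22 mg/L = 6930 mg
CL = 106 mL/min × 60/1000 = 6.360 L/h
Maintenance infusion rate = CL × Css = 6.360 × 22 = 139.9 mg/h

(a) 6930 mg; (b) 140 mg/h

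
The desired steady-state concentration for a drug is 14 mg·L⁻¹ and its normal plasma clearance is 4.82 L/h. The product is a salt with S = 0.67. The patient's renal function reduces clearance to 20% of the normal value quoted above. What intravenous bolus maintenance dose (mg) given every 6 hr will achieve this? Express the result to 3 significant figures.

121 mg

Patient clearance = 0.2 × 4.820 = 0.9640 L/h
At steady state, dose per interval replaces the amount cleared in that interval: S·D/τ = CL·Css.
D = CL × Css × τ / S = 0.9640 × 14 × 6 / 0.67 = 120.9 mg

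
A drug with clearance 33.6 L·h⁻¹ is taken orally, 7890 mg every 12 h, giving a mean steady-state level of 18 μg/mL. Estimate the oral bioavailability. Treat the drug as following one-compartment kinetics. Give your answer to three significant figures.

0.920

F·D/τ = CL·Css at steady state → F = CL·Css·τ / D.
F = 33.6 × 18 × 12 / 7890 = 0.920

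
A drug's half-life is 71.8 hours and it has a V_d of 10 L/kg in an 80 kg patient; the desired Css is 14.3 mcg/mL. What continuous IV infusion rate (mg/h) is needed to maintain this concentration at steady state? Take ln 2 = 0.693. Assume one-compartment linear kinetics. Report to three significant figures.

110 mg/h

Vd = 10 L/kg × 80 kg = 800.0 L
CL = ln 2 · Vd / t½ = 0.693 × 800.0 / 71.8 = 7.721 L/h
Infusion rate = CL × Css = 7.721 × 14.3 = 110.4 mg/h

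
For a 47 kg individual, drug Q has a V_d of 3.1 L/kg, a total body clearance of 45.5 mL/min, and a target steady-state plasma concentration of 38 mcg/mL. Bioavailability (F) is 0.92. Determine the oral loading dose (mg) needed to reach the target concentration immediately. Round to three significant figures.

Vd(total) = 47 kg × 3.1 L/kg = 145.7 L
LD = Vd × C / F = 145.7 × 38.00 / 0.92 = 6018 mg

6020 mg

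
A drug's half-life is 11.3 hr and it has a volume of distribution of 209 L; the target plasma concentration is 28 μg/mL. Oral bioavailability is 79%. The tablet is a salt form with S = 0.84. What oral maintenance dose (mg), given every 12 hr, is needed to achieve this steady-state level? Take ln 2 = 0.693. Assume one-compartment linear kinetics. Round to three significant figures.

6490 mg

CL = ln 2 · Vd / t½ = 0.693 × 209.0 / 11.3 = 12.82 L/h
D = CL × Css × τ / F / S = 12.82 × 28 × 12 / 0.79 / 0.84 = 6491 mg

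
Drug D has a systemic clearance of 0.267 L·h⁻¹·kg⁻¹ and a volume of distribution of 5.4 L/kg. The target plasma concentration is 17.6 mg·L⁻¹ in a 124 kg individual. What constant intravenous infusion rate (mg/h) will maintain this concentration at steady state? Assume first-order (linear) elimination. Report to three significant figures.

CL = 0.267 L·h⁻¹·kg⁻¹ × 124 kg = 33.11 L/h
Rate = CL × Css = 33.11 × 17.6 = 582.7 mg/h

583 mg/h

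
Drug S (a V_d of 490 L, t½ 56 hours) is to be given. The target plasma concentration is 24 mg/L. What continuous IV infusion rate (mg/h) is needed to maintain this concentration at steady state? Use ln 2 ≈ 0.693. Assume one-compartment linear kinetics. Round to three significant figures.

CL = 0.693 × Vd / t½ = 0.693 × 490.0 / 56 = 6.064 L/h
Infusion rate = CL × Css = 6.064 × 24 = 145.5 mg/h

146 mg/h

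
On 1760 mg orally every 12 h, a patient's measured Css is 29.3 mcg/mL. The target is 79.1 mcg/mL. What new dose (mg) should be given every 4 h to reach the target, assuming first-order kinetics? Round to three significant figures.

For first-order elimination, Css ∝ F·D/(CL·τ); F and CL are unchanged, so Css ∝ D/τ.
D₂ = D₁ × (Css,target / Css,current) × (τ₂/τ₁) = 1760 × (79.1/29.3) × (4/12) = 1584 mg

1580 mg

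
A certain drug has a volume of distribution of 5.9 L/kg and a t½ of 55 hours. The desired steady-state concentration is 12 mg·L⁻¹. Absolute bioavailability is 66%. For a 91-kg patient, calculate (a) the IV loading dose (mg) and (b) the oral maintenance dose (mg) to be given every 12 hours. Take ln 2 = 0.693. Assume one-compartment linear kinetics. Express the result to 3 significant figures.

(a) 6440 mg; (b) 1480 mg

Total Vd = 5.9 × 91 = 536.9 L
LD = Vd × C = 536.9 × 12 = 6443 mg
CL = 0.693 × Vd / t½ = 0.693 × 536.9 / 55 = 6.765 L/h
D = CL × Css × τ / F = 6.765 × 12 × 12 / 0.66 = 1476 mg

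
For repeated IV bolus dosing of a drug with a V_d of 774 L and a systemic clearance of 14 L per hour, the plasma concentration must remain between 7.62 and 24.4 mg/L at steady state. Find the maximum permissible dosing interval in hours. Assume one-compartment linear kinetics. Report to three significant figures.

64.3 h

k = CL / Vd = 14.00 / 774.0 = 0.01809 h⁻¹
Between IV bolus doses, concentration decays as C = C₀·e^(−kτ), so C_peak/C_trough = e^(kτ).
τ_max = ln(C_peak/C_trough) / k = ln(24.4/7.62) / 0.01809 = 1.164 / 0.01809 = 64.34 h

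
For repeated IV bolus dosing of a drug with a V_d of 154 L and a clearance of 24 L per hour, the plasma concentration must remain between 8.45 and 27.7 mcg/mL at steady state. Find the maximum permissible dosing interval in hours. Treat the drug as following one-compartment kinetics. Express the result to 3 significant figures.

k = CL / Vd = 24.00 / 154.0 = 0.1558 h⁻¹
Between IV bolus doses, concentration decays as C = C₀·e^(−kτ), so C_peak/C_trough = e^(kτ).
τ_max = ln(C_peak/C_trough) / k = ln(27.7/8.45) / 0.1558 = 1.187 / 0.1558 = 7.619 h

7.62 h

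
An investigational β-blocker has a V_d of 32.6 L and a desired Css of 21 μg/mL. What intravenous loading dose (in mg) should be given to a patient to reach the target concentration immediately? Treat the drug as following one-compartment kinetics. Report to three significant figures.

685 mg

The loading dose fills Vd to the target concentration.
LD = Vd × C = 32.60 × 21.00 = 684.6 mg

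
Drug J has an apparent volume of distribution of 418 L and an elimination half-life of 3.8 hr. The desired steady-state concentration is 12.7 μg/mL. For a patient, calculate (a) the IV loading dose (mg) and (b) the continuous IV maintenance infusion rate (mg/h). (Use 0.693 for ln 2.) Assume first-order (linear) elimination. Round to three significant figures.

(a) 5310 mg; (b) 968 mg/h

LD = Vd × C = 418.0 × 12.7 = 5309 mg
CL = 0.693 × Vd / t½ = 0.693 × 418.0 / 3.8 = 76.23 L/h
Infusion rate = CL × Css = 76.23 × 12.7 = 968.1 mg/h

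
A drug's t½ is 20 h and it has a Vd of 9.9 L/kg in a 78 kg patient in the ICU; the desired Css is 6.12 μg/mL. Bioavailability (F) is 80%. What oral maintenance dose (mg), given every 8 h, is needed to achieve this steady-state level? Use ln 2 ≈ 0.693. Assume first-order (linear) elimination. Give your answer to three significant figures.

Vd(total) = 78 kg × 9.9 L/kg = 772.2 L
CL = 0.693 × Vd / t½ = 0.693 × 772.2 / 20 = 26.76 L/h
D = CL × Css × τ / F = 26.76 × 6.12 × 8 / 0.8 = 1638 mg

1640 mg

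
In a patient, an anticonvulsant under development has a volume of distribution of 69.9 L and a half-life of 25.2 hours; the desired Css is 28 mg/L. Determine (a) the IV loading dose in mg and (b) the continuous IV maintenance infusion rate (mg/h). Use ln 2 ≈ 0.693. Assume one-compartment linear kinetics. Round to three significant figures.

LD = Vd × C = 69.90 × 28 = 1957 mg
CL = 0.693 × Vd / t½ = 0.693 × 69.90 / 25.2 = 1.922 L/h
Infusion rate = CL × Css = 1.922 × 28 = 53.82 mg/h

(a) 1960 mg; (b) 53.8 mg/h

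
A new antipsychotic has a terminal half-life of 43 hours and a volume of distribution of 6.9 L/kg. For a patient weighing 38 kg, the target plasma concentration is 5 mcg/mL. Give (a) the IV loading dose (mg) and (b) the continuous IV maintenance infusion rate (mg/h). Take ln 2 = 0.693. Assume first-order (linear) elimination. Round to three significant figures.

(a) 1310 mg; (b) 21.1 mg/h

Vd(total) = 38 kg × 6.9 L/kg = 262.2 L
LD = Vd × C = 262.2 × 5 = 1311 mg
CL = 0.693 × Vd / t½ = 0.693 × 262.2 / 43 = 4.226 L/h
Infusion rate = CL × Css = 4.226 × 5 = 21.13 mg/h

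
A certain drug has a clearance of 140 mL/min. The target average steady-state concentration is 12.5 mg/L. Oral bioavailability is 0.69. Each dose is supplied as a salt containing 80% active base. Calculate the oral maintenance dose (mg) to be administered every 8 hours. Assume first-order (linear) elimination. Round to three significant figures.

1520 mg

CL = 140 mL/min × 60/1000 = 8.400 L/h
D = CL × Css × τ / F / S = 8.400 × 12.5 × 8 / 0.69 / 0.8 = 1522 mg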